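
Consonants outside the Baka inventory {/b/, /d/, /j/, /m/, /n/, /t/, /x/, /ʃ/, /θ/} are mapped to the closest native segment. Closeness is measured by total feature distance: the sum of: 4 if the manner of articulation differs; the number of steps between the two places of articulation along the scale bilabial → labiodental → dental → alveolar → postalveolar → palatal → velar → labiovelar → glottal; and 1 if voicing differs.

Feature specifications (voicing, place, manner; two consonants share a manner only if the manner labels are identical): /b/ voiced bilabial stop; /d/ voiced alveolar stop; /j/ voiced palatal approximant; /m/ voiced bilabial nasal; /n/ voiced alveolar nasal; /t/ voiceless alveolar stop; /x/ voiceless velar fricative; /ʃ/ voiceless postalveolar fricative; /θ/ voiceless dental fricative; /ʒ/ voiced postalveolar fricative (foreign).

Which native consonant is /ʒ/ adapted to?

ʃ

/ʃ/ is closest: same manner (fricative), place distance 0 (postalveolar→postalveolar), voicing differs (+1); total 1. Next closest is /x/ at distance 3.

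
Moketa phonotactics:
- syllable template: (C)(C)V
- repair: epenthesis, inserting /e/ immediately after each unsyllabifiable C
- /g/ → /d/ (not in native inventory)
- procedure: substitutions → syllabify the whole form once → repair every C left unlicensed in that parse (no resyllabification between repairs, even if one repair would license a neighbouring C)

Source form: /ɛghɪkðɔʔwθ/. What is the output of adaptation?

ɛdhɪkðɔʔeweθe

Substitution: /g/ → /d/, giving /ɛdhɪkðɔʔwθ/.
Syllabifying with onset maximization leaves /ʔ/, /w/, /θ/ stranded (no codas are permitted; onsets may contain at most 2 consonants).
Epenthesis after each stranded consonant: /ʔ/ → /ʔe/, /w/ → /we/, /θ/ → /θe/.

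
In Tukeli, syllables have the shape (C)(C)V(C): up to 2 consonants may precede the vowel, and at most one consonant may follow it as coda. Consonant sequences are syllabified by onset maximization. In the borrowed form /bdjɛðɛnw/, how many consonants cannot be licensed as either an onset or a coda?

2

Under (C)(C)V(C), the unsyllabifiable consonants are /b/, /w/ (at most one coda consonant is licensed; onsets may contain at most 2 consonants).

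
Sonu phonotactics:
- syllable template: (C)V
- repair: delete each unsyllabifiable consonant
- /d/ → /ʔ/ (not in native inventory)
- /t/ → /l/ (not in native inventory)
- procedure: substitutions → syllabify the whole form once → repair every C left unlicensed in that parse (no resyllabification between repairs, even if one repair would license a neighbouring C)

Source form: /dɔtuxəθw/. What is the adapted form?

Substitution: /d/ → /ʔ/, /t/ → /l/, giving /ʔɔluxəθw/.
Syllabifying with onset maximization leaves /θ/, /w/ stranded (no codas are permitted; onsets are limited to one consonant).
Deleting the stranded consonants removes /θ/, /w/.

ʔɔluxə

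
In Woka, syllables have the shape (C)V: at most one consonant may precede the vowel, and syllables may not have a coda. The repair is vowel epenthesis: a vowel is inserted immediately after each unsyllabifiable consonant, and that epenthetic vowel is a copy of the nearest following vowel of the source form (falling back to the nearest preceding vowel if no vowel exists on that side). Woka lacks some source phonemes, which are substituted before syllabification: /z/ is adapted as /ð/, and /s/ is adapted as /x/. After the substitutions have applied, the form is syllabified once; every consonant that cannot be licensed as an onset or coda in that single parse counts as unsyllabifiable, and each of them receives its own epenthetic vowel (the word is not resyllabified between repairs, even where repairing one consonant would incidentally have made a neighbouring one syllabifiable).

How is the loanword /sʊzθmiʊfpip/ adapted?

xʊðiθimiʊfipipi

Substitution: /s/ → /x/, /z/ → /ð/, giving /xʊðθmiʊfpip/.
Syllabifying with onset maximization leaves /ð/, /θ/, /f/, /p/ stranded (no codas are permitted; onsets are limited to one consonant).
Epenthesis after each stranded consonant: /ð/ → /ði/, /θ/ → /θi/, /f/ → /fi/, /p/ → /pi/.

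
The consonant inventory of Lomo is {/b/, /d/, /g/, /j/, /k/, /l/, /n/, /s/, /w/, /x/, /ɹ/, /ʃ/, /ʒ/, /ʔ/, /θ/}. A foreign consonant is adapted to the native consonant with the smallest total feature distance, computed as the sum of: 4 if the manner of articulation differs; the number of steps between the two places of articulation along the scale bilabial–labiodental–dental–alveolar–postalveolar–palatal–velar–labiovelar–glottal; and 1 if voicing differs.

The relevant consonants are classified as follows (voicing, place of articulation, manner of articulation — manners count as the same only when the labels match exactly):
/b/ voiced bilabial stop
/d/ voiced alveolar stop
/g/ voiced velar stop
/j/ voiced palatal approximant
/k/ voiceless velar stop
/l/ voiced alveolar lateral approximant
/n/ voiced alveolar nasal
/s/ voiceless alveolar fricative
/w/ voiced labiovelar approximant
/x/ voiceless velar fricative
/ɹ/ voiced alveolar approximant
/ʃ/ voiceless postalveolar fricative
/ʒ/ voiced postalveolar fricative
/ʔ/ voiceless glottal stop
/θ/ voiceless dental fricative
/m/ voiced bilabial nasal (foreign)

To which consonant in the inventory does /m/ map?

n

/n/ is closest: same manner (nasal), place distance 3 (bilabial→alveolar), same voicing; total 3. Next closest is /b/ at distance 4.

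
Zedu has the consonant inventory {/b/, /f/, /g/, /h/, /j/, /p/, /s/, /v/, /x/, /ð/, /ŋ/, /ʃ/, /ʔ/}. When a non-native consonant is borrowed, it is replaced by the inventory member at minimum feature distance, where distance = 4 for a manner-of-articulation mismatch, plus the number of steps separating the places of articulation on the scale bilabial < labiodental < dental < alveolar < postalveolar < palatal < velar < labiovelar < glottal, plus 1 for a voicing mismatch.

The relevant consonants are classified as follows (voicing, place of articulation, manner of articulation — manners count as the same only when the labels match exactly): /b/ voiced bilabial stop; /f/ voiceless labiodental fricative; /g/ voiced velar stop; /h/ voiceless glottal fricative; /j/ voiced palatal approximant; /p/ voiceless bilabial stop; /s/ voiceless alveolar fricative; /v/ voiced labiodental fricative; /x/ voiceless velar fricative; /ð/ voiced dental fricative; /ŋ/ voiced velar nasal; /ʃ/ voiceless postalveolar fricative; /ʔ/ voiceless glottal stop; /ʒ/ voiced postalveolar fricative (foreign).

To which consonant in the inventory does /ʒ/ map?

/ʃ/ is closest: same manner (fricative), place distance 0 (postalveolar→postalveolar), voicing differs (+1); total 1. Next closest is /s/ at distance 2.

ʃ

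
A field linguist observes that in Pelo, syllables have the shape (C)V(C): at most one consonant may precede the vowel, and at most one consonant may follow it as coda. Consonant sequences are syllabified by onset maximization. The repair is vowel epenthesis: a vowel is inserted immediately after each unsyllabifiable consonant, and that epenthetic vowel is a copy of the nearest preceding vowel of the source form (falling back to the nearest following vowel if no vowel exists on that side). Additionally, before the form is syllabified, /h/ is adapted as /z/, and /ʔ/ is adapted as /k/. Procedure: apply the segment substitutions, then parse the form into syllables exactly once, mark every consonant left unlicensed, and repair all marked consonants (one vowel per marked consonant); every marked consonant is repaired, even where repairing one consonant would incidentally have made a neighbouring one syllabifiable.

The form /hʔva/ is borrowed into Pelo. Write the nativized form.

zakava

Substitution: /h/ → /z/, /ʔ/ → /k/, giving /zkva/.
Syllabifying with onset maximization leaves /z/, /k/ stranded (at most one coda consonant is licensed; onsets are limited to one consonant).
Each unlicensed consonant becomes the onset of a new syllable: /z/ → /za/, /k/ → /ka/.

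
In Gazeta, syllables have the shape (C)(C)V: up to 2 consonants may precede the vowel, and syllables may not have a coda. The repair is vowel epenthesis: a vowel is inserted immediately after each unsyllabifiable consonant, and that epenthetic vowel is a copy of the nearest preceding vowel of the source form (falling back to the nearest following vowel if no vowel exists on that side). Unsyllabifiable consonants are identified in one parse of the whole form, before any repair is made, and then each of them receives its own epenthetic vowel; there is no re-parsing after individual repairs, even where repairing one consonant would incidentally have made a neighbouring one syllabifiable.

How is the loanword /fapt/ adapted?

Under (C)(C)V, the unsyllabifiable consonants are /p/, /t/ (no codas are permitted; onsets may contain at most 2 consonants).
Epenthesis after each stranded consonant: /p/ → /pa/, /t/ → /ta/.

fapata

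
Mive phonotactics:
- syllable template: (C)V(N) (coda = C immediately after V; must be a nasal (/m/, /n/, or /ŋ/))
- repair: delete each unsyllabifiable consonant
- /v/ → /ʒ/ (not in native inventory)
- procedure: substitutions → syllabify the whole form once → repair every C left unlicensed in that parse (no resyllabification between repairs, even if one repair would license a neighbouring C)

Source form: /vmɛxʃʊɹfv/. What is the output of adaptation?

mɛʃʊ

Substitution: /v/ → /ʒ/, giving /ʒmɛxʃʊɹfʒ/.
The consonants /ʒ/, /x/, /ɹ/, /f/, /ʒ/ cannot be parsed into a legal (C)V(N) syllable (only a nasal (/m/, /n/, or /ŋ/) is licensed in coda position; onsets are limited to one consonant).
Deletion applies to /ʒ/, /x/, /ɹ/, /f/, /ʒ/.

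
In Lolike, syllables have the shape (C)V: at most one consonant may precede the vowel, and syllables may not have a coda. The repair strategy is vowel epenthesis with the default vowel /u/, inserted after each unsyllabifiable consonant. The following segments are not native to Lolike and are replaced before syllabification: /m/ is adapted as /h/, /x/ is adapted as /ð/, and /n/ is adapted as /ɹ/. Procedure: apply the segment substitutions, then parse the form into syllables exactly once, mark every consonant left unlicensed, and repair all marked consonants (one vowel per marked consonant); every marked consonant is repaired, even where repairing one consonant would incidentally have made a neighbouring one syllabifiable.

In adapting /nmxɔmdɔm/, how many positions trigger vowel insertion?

After substitution the input is /ɹhðɔhdɔh/.
The unsyllabifiable consonants are /ɹ/, /h/, /h/, /h/; each receives one epenthetic vowel.

4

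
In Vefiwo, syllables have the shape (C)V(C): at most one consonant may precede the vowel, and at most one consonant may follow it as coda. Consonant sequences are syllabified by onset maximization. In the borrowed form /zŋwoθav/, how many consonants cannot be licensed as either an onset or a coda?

Under (C)V(C), the unsyllabifiable consonants are /z/, /ŋ/ (at most one coda consonant is licensed; onsets are limited to one consonant).

2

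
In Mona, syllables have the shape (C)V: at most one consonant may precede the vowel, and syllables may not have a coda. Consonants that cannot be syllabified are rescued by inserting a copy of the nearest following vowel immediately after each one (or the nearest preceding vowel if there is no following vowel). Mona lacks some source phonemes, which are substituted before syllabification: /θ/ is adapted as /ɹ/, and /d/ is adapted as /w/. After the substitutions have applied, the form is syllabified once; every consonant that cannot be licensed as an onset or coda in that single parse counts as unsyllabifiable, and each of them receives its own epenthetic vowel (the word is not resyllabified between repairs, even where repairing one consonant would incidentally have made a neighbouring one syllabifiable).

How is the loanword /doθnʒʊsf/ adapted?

Substitution: /d/ → /w/, /θ/ → /ɹ/, giving /woɹnʒʊsf/.
Syllabifying with onset maximization leaves /ɹ/, /n/, /s/, /f/ stranded (no codas are permitted; onsets are limited to one consonant).
Each unlicensed consonant becomes the onset of a new syllable: /ɹ/ → /ɹʊ/, /n/ → /nʊ/, /s/ → /sʊ/, /f/ → /fʊ/.

woɹʊnʊʒʊsʊfʊ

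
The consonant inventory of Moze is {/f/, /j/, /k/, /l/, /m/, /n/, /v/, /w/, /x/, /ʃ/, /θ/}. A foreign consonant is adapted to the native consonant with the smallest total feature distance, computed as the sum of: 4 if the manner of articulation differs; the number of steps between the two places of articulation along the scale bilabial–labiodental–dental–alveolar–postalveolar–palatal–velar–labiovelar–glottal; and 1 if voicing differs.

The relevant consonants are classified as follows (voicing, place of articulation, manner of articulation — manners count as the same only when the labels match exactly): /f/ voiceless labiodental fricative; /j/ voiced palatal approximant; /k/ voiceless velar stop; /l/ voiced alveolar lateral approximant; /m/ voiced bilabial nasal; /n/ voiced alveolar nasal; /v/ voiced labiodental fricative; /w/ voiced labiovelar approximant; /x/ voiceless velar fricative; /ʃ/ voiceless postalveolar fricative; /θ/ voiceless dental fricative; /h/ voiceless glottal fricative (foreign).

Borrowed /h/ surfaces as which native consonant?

x

/x/ is closest: same manner (fricative), place distance 2 (glottal→velar), same voicing; total 2. Next closest is /ʃ/ at distance 4.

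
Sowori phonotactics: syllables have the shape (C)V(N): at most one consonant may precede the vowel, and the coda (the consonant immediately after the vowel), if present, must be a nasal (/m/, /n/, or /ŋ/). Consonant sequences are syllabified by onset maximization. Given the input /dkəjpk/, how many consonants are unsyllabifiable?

Syllabifying with onset maximization leaves /d/, /j/, /p/, /k/ stranded (only a nasal (/m/, /n/, or /ŋ/) is licensed in coda position; onsets are limited to one consonant).

4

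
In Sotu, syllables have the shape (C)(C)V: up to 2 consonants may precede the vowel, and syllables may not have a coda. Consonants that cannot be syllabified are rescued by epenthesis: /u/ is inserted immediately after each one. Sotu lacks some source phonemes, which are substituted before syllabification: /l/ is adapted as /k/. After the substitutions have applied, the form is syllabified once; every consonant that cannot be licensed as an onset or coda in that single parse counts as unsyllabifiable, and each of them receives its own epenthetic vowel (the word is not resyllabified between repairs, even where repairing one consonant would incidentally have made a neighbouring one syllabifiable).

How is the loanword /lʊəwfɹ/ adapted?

kʊəwufuɹu

Substitution: /l/ → /k/, giving /kʊəwfɹ/.
The consonants /w/, /f/, /ɹ/ cannot be parsed into a legal (C)(C)V syllable (no codas are permitted; onsets may contain at most 2 consonants).
Epenthesis after each stranded consonant: /w/ → /wu/, /f/ → /fu/, /ɹ/ → /ɹu/.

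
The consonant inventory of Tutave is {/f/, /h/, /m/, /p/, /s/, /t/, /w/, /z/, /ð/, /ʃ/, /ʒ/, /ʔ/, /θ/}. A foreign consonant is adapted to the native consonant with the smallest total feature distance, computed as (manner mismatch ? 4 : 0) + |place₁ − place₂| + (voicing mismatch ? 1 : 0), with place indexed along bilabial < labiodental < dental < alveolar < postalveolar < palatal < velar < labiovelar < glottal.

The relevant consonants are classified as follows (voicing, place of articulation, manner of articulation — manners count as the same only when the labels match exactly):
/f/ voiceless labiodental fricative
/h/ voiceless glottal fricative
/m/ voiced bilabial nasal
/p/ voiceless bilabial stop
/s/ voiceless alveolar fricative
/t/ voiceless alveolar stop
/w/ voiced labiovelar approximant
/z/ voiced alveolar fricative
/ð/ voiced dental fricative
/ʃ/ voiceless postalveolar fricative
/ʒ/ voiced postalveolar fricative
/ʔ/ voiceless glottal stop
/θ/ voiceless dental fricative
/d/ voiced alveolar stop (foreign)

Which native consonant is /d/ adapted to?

/t/ is closest: same manner (stop), place distance 0 (alveolar→alveolar), voicing differs (+1); total 1. Next closest is /p/ at distance 4.

t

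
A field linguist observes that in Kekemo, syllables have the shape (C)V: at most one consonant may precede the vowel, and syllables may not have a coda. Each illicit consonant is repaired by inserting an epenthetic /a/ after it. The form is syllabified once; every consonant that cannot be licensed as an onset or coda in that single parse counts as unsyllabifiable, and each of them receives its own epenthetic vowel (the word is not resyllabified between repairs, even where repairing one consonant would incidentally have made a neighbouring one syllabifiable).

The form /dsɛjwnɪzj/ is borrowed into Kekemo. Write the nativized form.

dasɛjawanɪzaja

Under (C)V, the unsyllabifiable consonants are /d/, /j/, /w/, /z/, /j/ (no codas are permitted; onsets are limited to one consonant).
Inserting the epenthetic vowel yields /d/ → /da/, /j/ → /ja/, /w/ → /wa/, /z/ → /za/, /j/ → /ja/.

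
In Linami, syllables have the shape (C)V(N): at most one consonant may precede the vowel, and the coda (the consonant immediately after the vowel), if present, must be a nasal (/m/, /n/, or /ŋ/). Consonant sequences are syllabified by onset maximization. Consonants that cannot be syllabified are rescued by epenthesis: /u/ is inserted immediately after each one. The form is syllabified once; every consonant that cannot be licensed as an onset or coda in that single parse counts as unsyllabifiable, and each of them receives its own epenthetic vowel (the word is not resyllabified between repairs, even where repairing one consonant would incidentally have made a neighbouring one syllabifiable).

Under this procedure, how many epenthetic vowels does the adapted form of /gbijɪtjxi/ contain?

3

The unsyllabifiable consonants are /g/, /t/, /j/; each receives one epenthetic vowel.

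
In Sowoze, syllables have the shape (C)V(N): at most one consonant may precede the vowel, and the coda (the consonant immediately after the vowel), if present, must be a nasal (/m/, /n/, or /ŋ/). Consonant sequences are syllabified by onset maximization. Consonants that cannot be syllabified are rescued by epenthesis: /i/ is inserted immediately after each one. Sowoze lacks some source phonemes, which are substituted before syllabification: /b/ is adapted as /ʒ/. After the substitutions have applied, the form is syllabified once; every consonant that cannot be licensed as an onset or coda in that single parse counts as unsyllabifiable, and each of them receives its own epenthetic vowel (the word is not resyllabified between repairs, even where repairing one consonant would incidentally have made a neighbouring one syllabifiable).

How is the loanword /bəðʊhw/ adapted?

ʒəðʊhiwi

Substitution: /b/ → /ʒ/, giving /ʒəðʊhw/.
Under (C)V(N), the unsyllabifiable consonants are /h/, /w/ (only a nasal (/m/, /n/, or /ŋ/) is licensed in coda position; onsets are limited to one consonant).
Epenthesis after each stranded consonant: /h/ → /hi/, /w/ → /wi/.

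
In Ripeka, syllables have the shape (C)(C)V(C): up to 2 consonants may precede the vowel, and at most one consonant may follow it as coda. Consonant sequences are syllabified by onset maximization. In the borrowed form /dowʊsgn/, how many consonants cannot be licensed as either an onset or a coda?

2

Syllabifying with onset maximization leaves /g/, /n/ stranded (at most one coda consonant is licensed; onsets may contain at most 2 consonants).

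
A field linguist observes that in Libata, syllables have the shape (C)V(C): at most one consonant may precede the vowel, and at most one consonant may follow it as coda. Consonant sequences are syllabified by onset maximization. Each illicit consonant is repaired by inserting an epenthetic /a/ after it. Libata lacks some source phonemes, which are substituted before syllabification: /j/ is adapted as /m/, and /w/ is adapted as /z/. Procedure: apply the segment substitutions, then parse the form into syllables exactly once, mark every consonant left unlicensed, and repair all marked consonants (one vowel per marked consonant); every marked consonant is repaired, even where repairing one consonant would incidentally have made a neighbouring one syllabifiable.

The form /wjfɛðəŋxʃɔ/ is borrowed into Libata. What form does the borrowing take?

zamafɛðəŋxaʃɔ

Substitution: /w/ → /z/, /j/ → /m/, giving /zmfɛðəŋxʃɔ/.
Under (C)V(C), the unsyllabifiable consonants are /z/, /m/, /x/ (at most one coda consonant is licensed; onsets are limited to one consonant).
Epenthesis after each stranded consonant: /z/ → /za/, /m/ → /ma/, /x/ → /xa/.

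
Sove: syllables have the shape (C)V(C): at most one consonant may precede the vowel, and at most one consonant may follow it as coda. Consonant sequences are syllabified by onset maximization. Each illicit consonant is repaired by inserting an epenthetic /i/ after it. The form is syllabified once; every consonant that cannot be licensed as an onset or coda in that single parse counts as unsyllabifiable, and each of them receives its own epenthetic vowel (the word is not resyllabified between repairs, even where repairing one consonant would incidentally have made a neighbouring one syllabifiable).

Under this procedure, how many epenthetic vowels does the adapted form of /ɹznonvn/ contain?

The unsyllabifiable consonants are /ɹ/, /z/, /v/, /n/; each receives one epenthetic vowel.

4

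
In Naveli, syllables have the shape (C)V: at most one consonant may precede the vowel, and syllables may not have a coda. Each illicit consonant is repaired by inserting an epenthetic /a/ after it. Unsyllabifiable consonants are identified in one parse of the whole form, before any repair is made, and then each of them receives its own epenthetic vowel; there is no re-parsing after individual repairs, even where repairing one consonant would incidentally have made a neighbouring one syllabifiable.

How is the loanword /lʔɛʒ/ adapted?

laʔɛʒa

Syllabifying with onset maximization leaves /l/, /ʒ/ stranded (no codas are permitted; onsets are limited to one consonant).
Each unlicensed consonant becomes the onset of a new syllable: /l/ → /la/, /ʒ/ → /ʒa/.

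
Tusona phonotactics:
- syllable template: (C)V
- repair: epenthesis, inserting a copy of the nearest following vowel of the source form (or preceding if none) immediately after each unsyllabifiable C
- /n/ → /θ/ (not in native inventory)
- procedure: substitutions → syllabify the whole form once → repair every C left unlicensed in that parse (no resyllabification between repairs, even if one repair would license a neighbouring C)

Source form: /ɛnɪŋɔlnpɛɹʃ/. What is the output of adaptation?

ɛθɪŋɔlɛθɛpɛɹɛʃɛ

Substitution: /n/ → /θ/, giving /ɛθɪŋɔlθpɛɹʃ/.
The consonants /l/, /θ/, /ɹ/, /ʃ/ cannot be parsed into a legal (C)V syllable (no codas are permitted; onsets are limited to one consonant).
Each unlicensed consonant becomes the onset of a new syllable: /l/ → /lɛ/, /θ/ → /θɛ/, /ɹ/ → /ɹɛ/, /ʃ/ → /ʃɛ/.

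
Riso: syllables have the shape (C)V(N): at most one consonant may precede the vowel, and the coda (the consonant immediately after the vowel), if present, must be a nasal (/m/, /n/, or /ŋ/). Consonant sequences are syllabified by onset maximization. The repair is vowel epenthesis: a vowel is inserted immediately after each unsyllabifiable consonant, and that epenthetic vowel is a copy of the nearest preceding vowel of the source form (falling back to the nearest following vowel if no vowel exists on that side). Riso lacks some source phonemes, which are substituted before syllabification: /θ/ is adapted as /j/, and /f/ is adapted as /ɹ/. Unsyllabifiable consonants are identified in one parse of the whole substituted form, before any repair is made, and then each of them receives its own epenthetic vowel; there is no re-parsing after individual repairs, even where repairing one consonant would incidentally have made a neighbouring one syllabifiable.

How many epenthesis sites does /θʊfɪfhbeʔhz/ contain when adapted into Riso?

After substitution the input is /jʊɹɪɹhbeʔhz/.
The unsyllabifiable consonants are /ɹ/, /h/, /ʔ/, /h/, /z/; each receives one epenthetic vowel.

5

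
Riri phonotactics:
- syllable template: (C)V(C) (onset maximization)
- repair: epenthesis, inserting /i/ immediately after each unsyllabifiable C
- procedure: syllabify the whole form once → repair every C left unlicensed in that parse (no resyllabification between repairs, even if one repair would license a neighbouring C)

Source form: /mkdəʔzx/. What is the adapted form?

The consonants /m/, /k/, /z/, /x/ cannot be parsed into a legal (C)V(C) syllable (at most one coda consonant is licensed; onsets are limited to one consonant).
Inserting the epenthetic vowel yields /m/ → /mi/, /k/ → /ki/, /z/ → /zi/, /x/ → /xi/.

mikidəʔzixi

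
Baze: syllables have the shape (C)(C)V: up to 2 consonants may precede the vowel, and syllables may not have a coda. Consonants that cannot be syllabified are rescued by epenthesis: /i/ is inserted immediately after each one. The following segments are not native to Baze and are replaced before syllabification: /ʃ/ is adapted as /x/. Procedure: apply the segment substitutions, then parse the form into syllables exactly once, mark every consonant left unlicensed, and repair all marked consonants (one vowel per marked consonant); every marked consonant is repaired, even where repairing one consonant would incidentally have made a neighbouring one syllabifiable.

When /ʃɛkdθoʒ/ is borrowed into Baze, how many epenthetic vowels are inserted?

2

After substitution the input is /xɛkdθoʒ/.
The unsyllabifiable consonants are /k/, /ʒ/; each receives one epenthetic vowel.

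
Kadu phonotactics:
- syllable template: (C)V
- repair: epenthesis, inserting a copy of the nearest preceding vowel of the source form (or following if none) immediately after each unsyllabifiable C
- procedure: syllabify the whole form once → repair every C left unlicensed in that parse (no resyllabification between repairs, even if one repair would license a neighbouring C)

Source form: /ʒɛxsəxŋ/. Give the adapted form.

ʒɛxɛsəxəŋə

Under (C)V, the unsyllabifiable consonants are /x/, /x/, /ŋ/ (no codas are permitted; onsets are limited to one consonant).
Epenthesis after each stranded consonant: /x/ → /xɛ/, /x/ → /xə/, /ŋ/ → /ŋə/.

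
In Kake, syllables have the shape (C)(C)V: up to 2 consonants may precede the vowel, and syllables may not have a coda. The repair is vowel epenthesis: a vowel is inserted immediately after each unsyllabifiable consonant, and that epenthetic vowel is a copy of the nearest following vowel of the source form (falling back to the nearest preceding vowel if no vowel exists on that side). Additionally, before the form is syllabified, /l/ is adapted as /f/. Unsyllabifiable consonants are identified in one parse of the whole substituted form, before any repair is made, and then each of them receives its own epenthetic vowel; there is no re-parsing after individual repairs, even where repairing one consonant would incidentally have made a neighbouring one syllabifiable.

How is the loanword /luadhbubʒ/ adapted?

Substitution: /l/ → /f/, giving /fuadhbubʒ/.
Syllabifying with onset maximization leaves /d/, /b/, /ʒ/ stranded (no codas are permitted; onsets may contain at most 2 consonants).
Inserting the epenthetic vowel yields /d/ → /du/, /b/ → /bu/, /ʒ/ → /ʒu/.

fuaduhbubuʒu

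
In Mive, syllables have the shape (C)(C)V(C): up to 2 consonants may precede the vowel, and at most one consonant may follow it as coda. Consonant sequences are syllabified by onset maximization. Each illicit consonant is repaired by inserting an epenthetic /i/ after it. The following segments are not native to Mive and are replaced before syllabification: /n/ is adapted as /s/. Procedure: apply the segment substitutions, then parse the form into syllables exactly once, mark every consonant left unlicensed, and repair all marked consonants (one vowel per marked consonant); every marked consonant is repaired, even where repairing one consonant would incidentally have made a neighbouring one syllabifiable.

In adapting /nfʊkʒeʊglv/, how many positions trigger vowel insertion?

After substitution the input is /sfʊkʒeʊglv/.
The unsyllabifiable consonants are /l/, /v/; each receives one epenthetic vowel.

2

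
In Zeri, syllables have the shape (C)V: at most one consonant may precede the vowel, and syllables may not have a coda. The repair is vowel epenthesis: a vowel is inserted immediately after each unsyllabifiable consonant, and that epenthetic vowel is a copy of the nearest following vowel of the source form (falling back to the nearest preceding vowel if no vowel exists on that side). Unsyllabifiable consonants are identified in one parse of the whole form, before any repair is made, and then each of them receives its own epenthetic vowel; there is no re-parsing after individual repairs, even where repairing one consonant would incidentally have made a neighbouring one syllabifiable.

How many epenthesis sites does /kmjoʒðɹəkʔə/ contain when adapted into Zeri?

5

The unsyllabifiable consonants are /k/, /m/, /ʒ/, /ð/, /k/; each receives one epenthetic vowel.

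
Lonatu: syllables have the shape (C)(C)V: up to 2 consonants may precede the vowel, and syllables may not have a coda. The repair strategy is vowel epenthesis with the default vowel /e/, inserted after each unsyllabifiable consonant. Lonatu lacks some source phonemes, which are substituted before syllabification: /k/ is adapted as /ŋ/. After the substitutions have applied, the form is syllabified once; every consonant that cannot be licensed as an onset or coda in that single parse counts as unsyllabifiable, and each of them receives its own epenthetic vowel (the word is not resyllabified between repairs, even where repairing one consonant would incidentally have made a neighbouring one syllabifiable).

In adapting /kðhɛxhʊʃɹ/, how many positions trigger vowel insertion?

After substitution the input is /ŋðhɛxhʊʃɹ/.
The unsyllabifiable consonants are /ŋ/, /ʃ/, /ɹ/; each receives one epenthetic vowel.

3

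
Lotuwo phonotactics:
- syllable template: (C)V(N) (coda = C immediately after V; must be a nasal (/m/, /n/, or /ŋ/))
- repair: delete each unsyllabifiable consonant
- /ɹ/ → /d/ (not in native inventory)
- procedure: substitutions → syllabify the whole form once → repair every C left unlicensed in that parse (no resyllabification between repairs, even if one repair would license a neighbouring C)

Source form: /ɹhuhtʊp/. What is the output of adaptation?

hutʊ

Substitution: /ɹ/ → /d/, giving /dhuhtʊp/.
Syllabifying with onset maximization leaves /d/, /h/, /p/ stranded (only a nasal (/m/, /n/, or /ŋ/) is licensed in coda position; onsets are limited to one consonant).
Deleting the stranded consonants removes /d/, /h/, /p/.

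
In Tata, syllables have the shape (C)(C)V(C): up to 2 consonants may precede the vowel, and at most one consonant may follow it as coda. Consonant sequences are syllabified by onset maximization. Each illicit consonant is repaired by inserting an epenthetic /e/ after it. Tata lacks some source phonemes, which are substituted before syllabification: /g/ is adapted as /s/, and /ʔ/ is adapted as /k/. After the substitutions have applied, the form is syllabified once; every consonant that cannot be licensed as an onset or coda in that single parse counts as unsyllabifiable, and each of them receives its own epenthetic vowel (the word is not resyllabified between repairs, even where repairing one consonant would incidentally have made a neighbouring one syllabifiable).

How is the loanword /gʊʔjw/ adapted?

Substitution: /g/ → /s/, /ʔ/ → /k/, giving /sʊkjw/.
The consonants /j/, /w/ cannot be parsed into a legal (C)(C)V(C) syllable (at most one coda consonant is licensed; onsets may contain at most 2 consonants).
Epenthesis after each stranded consonant: /j/ → /je/, /w/ → /we/.

sʊkjewe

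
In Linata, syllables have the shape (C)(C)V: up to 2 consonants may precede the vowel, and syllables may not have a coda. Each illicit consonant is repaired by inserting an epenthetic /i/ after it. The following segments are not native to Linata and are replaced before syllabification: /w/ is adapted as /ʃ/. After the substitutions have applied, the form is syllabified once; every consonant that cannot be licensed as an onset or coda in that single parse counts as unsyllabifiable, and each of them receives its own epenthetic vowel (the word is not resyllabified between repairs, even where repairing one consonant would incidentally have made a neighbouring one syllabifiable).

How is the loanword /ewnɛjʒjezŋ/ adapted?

eʃnɛjiʒjeziŋi

Substitution: /w/ → /ʃ/, giving /eʃnɛjʒjezŋ/.
The consonants /j/, /z/, /ŋ/ cannot be parsed into a legal (C)(C)V syllable (no codas are permitted; onsets may contain at most 2 consonants).
Each unlicensed consonant becomes the onset of a new syllable: /j/ → /ji/, /z/ → /zi/, /ŋ/ → /ŋi/.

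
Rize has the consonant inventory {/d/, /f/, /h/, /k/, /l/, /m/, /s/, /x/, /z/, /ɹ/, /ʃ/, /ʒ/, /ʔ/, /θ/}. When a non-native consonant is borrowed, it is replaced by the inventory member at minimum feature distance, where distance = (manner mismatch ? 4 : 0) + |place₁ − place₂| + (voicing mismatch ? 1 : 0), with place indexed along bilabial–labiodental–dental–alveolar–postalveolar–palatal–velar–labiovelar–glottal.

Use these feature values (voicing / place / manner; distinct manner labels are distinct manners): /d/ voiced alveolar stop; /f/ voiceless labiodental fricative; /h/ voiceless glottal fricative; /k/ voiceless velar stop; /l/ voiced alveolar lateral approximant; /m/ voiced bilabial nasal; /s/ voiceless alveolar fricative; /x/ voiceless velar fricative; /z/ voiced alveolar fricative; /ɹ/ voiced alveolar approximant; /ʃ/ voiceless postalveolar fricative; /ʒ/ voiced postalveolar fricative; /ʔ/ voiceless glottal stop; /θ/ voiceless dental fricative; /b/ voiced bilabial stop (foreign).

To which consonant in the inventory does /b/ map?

d

/d/ is closest: same manner (stop), place distance 3 (bilabial→alveolar), same voicing; total 3. Next closest is /m/ at distance 4.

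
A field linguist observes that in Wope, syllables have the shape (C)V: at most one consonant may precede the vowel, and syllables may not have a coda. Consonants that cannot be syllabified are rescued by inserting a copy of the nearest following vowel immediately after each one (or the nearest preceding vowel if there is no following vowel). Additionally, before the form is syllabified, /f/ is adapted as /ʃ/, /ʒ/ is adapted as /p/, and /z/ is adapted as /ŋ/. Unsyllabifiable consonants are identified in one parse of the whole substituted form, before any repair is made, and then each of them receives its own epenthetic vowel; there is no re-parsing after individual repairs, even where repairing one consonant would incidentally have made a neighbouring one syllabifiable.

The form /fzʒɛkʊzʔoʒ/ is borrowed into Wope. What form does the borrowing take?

Substitution: /f/ → /ʃ/, /z/ → /ŋ/, /ʒ/ → /p/, giving /ʃŋpɛkʊŋʔop/.
Under (C)V, the unsyllabifiable consonants are /ʃ/, /ŋ/, /ŋ/, /p/ (no codas are permitted; onsets are limited to one consonant).
Epenthesis after each stranded consonant: /ʃ/ → /ʃɛ/, /ŋ/ → /ŋɛ/, /ŋ/ → /ŋo/, /p/ → /po/.

ʃɛŋɛpɛkʊŋoʔopo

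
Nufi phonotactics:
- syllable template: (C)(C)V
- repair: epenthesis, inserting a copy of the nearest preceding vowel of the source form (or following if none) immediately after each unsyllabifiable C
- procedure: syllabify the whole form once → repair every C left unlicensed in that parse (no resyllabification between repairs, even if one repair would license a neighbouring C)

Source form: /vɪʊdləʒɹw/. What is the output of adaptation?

vɪʊdləʒəɹəwə

Syllabifying with onset maximization leaves /ʒ/, /ɹ/, /w/ stranded (no codas are permitted; onsets may contain at most 2 consonants).
Inserting the epenthetic vowel yields /ʒ/ → /ʒə/, /ɹ/ → /ɹə/, /w/ → /wə/.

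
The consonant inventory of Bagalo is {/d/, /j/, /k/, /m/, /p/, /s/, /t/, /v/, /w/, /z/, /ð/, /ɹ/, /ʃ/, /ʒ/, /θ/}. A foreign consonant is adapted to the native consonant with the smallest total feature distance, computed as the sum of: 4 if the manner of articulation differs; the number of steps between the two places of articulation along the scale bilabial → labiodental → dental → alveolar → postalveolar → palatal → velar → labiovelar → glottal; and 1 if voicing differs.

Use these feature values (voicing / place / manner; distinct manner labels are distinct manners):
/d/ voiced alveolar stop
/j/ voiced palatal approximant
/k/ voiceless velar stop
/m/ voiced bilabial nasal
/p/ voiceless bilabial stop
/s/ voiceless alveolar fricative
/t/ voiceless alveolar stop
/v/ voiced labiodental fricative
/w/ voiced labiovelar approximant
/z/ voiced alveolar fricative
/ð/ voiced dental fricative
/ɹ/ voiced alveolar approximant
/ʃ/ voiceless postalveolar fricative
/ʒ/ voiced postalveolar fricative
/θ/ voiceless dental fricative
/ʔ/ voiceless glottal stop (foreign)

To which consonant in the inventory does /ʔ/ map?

/k/ is closest: same manner (stop), place distance 2 (glottal→velar), same voicing; total 2. Next closest is /t/ at distance 5.

k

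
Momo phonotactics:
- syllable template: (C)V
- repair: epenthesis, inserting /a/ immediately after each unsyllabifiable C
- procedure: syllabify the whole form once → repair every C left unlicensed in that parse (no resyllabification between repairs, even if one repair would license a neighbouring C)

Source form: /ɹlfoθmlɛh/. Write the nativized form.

Under (C)V, the unsyllabifiable consonants are /ɹ/, /l/, /θ/, /m/, /h/ (no codas are permitted; onsets are limited to one consonant).
Inserting the epenthetic vowel yields /ɹ/ → /ɹa/, /l/ → /la/, /θ/ → /θa/, /m/ → /ma/, /h/ → /ha/.

ɹalafoθamalɛha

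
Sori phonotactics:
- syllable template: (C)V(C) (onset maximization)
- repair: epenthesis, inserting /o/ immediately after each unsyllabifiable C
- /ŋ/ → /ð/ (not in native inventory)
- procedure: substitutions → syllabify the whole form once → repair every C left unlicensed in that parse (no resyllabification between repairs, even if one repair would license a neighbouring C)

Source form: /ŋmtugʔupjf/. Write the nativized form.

Substitution: /ŋ/ → /ð/, giving /ðmtugʔupjf/.
Syllabifying with onset maximization leaves /ð/, /m/, /j/, /f/ stranded (at most one coda consonant is licensed; onsets are limited to one consonant).
Inserting the epenthetic vowel yields /ð/ → /ðo/, /m/ → /mo/, /j/ → /jo/, /f/ → /fo/.

ðomotugʔupjofo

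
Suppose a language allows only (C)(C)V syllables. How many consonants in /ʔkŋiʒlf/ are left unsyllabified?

4

The consonants /ʔ/, /ʒ/, /l/, /f/ cannot be parsed into a legal (C)(C)V syllable (no codas are permitted; onsets may contain at most 2 consonants).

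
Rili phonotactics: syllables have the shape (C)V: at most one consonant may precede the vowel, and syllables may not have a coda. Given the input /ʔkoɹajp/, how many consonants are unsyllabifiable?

The consonants /ʔ/, /j/, /p/ cannot be parsed into a legal (C)V syllable (no codas are permitted; onsets are limited to one consonant).

3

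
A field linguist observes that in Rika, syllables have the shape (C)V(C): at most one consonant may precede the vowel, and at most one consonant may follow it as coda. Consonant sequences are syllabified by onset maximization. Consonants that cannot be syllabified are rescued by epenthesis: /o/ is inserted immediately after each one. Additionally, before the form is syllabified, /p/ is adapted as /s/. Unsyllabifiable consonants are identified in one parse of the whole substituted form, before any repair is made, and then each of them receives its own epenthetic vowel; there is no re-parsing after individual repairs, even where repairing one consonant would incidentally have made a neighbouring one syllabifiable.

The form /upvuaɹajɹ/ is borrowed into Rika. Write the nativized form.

usvuaɹajɹo

Substitution: /p/ → /s/, giving /usvuaɹajɹ/.
Under (C)V(C), the unsyllabifiable consonants are /ɹ/ (at most one coda consonant is licensed; onsets are limited to one consonant).
Each unlicensed consonant becomes the onset of a new syllable: /ɹ/ → /ɹo/.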